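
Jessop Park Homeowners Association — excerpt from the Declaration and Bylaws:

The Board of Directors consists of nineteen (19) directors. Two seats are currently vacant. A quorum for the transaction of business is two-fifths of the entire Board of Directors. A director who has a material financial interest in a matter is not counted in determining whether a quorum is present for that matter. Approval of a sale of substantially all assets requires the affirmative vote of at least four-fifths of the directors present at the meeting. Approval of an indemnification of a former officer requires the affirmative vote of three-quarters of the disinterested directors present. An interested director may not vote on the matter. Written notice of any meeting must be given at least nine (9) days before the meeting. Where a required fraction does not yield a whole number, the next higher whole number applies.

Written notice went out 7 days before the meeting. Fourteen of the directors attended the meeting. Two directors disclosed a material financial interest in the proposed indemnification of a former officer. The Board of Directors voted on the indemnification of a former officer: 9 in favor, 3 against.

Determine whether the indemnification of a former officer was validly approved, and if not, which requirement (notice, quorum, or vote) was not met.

Notice: 7 days given; 9 required (7 < 9). Not satisfied.
Quorum: 14 present, but the 2 interested directors do not count, leaving 12. Quorum is 8. Satisfied.
Vote: the indemnification of a former officer requires three-fourths of the disinterested directors present (14 − 2 = 12). 3/4 of 12 = 9, so 9 affirmative votes are needed; 9 voted in favor. Satisfied.

Invalid — notice requirement not satisfied.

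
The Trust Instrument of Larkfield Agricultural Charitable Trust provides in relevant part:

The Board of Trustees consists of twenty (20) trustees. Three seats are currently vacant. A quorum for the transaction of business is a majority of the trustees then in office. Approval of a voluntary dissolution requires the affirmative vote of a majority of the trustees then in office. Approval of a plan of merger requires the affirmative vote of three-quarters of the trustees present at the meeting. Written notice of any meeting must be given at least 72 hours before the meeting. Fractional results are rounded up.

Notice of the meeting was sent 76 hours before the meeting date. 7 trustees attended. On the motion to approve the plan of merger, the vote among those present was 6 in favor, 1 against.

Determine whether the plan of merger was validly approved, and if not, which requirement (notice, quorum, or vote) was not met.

Invalid — quorum requirement not satisfied.

Notice: 76 hours given; 72 required (76 ≥ 72). Satisfied.
Quorum: 7 present; quorum is 9. Not satisfied.
Vote: the plan of merger requires three-fourths of the trustees present (7). 3/4 of 7 = 5.25, rounded up to 6, so 6 affirmative votes are needed; 6 voted in favor. Satisfied. (Moot — without a quorum no business can be validly transacted.)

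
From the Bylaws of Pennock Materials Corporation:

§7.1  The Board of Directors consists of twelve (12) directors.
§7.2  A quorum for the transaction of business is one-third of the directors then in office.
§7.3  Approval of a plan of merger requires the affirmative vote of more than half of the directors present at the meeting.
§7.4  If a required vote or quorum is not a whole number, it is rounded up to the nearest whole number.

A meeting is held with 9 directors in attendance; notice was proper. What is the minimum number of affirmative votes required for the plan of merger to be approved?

5

The plan of merger requires a majority of the directors present (9).
A majority of 9 is 5.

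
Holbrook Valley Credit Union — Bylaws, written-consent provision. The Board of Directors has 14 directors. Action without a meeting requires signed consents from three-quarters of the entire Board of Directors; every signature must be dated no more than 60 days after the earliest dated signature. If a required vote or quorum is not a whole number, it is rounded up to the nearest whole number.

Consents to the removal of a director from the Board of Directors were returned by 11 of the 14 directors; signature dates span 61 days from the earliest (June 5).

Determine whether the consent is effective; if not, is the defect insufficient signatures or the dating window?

Signatures required: three-quarters of 14 — 3/4 of 14 = 10.50, rounded up to 11, so 11 needed; 11 signed. Sufficient.
Dating window: the latest signature is 61 days after the earliest; the limit is 60 days. Outside the window.

Not effective — dating-window requirement not satisfied.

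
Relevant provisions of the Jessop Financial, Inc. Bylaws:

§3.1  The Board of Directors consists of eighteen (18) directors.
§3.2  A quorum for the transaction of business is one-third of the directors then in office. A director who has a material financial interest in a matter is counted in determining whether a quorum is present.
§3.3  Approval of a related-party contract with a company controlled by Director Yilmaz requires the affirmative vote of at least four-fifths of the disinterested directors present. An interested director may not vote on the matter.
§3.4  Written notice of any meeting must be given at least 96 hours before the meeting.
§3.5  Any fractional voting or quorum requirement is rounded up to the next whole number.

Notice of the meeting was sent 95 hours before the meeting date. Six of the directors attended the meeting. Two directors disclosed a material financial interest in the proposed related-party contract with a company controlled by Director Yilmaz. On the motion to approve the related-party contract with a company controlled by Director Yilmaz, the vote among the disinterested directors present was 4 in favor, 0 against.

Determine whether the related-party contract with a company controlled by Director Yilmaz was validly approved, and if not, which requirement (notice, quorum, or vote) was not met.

Notice: 95 hours given; 96 required (95 < 96). Not satisfied.
Quorum: 6 present (interested directors count toward quorum); quorum is 6. Satisfied.
Vote: the related-party contract with a company controlled by Director Yilmaz requires four-fifths of the disinterested directors present (6 − 2 = 4). 4/5 of 4 = 3.20, rounded up to 4, so 4 affirmative votes are needed; 4 voted in favor. Satisfied.

Invalid — notice requirement not satisfied.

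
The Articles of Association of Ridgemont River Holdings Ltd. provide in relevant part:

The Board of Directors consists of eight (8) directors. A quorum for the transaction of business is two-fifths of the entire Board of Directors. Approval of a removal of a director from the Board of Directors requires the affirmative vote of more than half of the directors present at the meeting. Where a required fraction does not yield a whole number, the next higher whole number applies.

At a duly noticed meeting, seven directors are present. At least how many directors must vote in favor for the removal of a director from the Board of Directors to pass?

The removal of a director from the Board of Directors requires a majority of the directors present (7).
A majority of 7 is 4.

4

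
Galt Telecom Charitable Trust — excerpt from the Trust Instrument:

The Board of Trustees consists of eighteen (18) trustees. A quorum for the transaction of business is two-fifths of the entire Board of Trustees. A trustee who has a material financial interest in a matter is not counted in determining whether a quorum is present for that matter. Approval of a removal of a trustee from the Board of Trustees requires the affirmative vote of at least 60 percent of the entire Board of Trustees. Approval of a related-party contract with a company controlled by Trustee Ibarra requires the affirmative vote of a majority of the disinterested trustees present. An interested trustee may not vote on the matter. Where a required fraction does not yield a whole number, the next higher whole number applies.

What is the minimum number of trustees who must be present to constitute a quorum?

2/5 of 18 = 7.20, rounded up to 8.

8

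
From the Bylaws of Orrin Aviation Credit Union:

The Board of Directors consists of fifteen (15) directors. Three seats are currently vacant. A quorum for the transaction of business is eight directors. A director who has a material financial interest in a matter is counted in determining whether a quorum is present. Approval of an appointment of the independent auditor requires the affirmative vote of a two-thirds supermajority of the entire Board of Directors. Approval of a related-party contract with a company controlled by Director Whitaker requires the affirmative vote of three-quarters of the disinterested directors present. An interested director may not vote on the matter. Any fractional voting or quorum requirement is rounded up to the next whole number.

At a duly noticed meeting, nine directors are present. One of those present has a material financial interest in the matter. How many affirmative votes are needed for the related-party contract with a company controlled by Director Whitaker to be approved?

6

The related-party contract with a company controlled by Director Whitaker requires three-fourths of the disinterested directors present (9 − 1 = 8).
3/4 of 8 = 6.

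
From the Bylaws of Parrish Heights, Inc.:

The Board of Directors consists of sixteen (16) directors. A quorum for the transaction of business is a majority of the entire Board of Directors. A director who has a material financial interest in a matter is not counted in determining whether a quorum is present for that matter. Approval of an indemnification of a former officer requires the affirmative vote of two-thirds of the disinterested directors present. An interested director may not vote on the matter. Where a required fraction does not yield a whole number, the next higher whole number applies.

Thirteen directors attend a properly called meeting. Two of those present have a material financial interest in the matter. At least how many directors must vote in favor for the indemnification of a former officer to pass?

8

The indemnification of a former officer requires two-thirds of the disinterested directors present (13 − 2 = 11).
2/3 of 11 = 7.33, rounded up to 8.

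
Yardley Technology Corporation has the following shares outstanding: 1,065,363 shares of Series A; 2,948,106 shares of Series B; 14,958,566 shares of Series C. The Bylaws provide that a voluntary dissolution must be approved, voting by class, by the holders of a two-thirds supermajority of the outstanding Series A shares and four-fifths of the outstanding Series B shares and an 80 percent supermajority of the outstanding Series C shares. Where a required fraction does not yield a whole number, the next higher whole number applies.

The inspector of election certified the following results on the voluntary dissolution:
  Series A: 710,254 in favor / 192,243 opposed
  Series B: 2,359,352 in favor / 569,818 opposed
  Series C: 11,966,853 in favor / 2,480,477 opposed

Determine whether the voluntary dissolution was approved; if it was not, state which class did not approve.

Approved — every class gave the required vote.

Series A: 2/3 of 1065363 = 710242; 710,242 required, 710,254 in favor — approved.
Series B: 4/5 of 2948106 = 2358484.80, rounded up to 2358485; 2,358,485 required, 2,359,352 in favor — approved.
Series C: 4/5 of 14958566 = 11966852.80, rounded up to 11966853; 11,966,853 required, 11,966,853 in favor — approved.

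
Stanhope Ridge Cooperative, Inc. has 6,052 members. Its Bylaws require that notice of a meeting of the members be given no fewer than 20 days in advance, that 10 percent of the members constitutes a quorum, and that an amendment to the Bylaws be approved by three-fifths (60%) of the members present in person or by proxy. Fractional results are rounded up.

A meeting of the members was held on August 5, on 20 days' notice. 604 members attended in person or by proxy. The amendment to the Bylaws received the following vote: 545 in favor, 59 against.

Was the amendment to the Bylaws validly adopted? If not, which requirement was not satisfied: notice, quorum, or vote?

Notice: 20 days given; 20 required. Satisfied.
Quorum: 10% of 6,052 = 605.20, rounded up to 606; 604 present. Not satisfied.
Vote: requires three-fifths of those present (604); 3/5 of 604 = 362.40, rounded up to 363, so 363 needed; 545 in favor. Satisfied.

Invalid — quorum requirement not satisfied.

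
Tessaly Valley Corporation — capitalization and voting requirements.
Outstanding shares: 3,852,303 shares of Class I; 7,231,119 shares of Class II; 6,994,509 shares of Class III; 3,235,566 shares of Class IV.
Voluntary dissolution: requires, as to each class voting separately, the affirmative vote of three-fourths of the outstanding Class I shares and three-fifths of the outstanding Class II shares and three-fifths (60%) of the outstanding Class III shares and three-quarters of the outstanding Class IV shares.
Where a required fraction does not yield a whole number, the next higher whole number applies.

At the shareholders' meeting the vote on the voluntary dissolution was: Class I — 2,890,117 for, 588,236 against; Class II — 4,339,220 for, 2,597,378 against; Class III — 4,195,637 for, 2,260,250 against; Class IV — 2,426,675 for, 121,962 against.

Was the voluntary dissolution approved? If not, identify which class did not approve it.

Not approved — the Class III shares did not give the required vote.

Class I: 3/4 of 3852303 = 2889227.25, rounded up to 2889228; 2,889,228 required, 2,890,117 in favor — approved.
Class II: 3/5 of 7231119 = 4338671.40, rounded up to 4338672; 4,338,672 required, 4,339,220 in favor — approved.
Class III: 3/5 of 6994509 = 4196705.40, rounded up to 4196706; 4,196,706 required, 4,195,637 in favor — not approved.
Class IV: 3/4 of 3235566 = 2426674.50, rounded up to 2426675; 2,426,675 required, 2,426,675 in favor — approved.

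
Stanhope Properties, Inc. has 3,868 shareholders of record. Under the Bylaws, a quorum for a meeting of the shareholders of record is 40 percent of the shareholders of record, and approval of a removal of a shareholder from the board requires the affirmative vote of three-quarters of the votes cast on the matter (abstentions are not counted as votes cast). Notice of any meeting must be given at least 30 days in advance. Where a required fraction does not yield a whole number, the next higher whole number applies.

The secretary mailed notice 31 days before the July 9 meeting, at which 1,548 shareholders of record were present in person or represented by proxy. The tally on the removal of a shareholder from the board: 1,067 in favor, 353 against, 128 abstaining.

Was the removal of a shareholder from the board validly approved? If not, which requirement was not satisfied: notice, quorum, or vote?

Notice: 31 days given; 30 required. Satisfied.
Quorum: 40% of 3,868 = 1,547.20, rounded up to 1,548; 1,548 present. Satisfied.
Vote: requires three-fourths of the votes cast (1,548 − 128 abstaining = 1,420); 3/4 of 1420 = 1065, so 1,065 needed; 1,067 in favor. Satisfied.

Valid — all requirements satisfied.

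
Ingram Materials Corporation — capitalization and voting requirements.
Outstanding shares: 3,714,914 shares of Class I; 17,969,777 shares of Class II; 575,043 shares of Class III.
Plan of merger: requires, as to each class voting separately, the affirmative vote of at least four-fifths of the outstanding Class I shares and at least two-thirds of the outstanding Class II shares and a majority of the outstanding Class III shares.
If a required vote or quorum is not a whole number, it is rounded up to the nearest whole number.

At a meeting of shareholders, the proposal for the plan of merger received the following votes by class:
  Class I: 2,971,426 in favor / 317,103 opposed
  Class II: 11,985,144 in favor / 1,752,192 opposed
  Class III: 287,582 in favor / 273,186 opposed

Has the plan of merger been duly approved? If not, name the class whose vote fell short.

Not approved — the Class I shares did not give the required vote.

Class I: 4/5 of 3714914 = 2971931.20, rounded up to 2971932; 2,971,932 required, 2,971,426 in favor — not approved.
Class II: 2/3 of 17969777 = 11979851.33, rounded up to 11979852; 11,979,852 required, 11,985,144 in favor — approved.
Class III: a majority of 575043 is 287522; 287,522 required, 287,582 in favor — approved.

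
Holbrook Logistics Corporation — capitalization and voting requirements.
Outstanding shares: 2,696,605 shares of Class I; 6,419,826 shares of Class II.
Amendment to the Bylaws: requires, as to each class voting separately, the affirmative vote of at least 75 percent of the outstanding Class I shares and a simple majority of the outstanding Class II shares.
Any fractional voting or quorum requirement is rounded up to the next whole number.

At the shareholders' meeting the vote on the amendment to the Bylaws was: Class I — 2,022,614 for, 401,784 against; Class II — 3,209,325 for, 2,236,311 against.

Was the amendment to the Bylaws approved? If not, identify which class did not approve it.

Class I: 3/4 of 2696605 = 2022453.75, rounded up to 2022454; 2,022,454 required, 2,022,614 in favor — approved.
Class II: a majority of 6419826 is 3209914; 3,209,914 required, 3,209,325 in favor — not approved.

Not approved — the Class II shares did not give the required vote.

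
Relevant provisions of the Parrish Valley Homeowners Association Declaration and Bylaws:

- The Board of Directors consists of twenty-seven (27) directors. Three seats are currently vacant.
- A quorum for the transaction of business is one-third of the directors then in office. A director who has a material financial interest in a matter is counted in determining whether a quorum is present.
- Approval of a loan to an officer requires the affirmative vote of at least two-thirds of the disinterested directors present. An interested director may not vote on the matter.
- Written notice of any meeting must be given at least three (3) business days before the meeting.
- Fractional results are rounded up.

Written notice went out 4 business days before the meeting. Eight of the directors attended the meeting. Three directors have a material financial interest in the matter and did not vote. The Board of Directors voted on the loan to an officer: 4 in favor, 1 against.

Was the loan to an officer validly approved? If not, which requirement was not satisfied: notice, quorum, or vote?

Valid — all requirements satisfied.

Notice: 4 business days given; 3 required (4 ≥ 3). Satisfied.
Quorum: 8 present (interested directors count toward quorum); quorum is 8. Satisfied.
Vote: the loan to an officer requires two-thirds of the disinterested directors present (8 − 3 = 5). 2/3 of 5 = 3.33, rounded up to 4, so 4 affirmative votes are needed; 4 voted in favor. Satisfied.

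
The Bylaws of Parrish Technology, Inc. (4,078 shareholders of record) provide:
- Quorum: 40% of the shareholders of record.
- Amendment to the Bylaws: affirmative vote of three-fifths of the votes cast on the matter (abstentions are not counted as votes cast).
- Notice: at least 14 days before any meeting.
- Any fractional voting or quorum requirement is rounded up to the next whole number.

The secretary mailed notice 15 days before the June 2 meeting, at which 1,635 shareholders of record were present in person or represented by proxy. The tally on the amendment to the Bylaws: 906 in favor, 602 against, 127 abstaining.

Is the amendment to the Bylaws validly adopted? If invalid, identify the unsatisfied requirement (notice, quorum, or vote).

Valid — all requirements satisfied.

Notice: 15 days given; 14 required. Satisfied.
Quorum: 40% of 4,078 = 1,631.20, rounded up to 1,632; 1,635 present. Satisfied.
Vote: requires three-fifths of the votes cast (1,635 − 127 abstaining = 1,508); 3/5 of 1508 = 904.80, rounded up to 905, so 905 needed; 906 in favor. Satisfied.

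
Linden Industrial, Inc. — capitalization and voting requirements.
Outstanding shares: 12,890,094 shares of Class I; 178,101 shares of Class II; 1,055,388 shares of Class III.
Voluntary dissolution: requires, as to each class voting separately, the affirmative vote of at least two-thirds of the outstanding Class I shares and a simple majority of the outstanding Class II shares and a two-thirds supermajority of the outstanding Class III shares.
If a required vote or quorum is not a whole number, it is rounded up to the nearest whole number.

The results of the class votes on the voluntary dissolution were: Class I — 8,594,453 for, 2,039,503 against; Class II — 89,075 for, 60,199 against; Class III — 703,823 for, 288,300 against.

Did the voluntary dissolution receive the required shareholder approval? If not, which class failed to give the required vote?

Approved — every class gave the required vote.

Class I: 2/3 of 12890094 = 8593396; 8,593,396 required, 8,594,453 in favor — approved.
Class II: a majority of 178101 is 89051; 89,051 required, 89,075 in favor — approved.
Class III: 2/3 of 1055388 = 703592; 703,592 required, 703,823 in favor — approved.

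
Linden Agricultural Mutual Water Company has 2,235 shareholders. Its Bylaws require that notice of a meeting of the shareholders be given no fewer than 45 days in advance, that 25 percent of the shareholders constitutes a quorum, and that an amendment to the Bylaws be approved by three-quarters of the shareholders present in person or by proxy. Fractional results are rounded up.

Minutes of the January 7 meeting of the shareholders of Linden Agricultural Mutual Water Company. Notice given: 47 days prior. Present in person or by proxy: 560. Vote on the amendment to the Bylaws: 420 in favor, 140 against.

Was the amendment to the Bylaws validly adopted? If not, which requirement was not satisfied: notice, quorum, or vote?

Notice: 47 days given; 45 required. Satisfied.
Quorum: 25% of 2,235 = 558.75, rounded up to 559; 560 present. Satisfied.
Vote: requires three-fourths of those present (560); 3/4 of 560 = 420, so 420 needed; 420 in favor. Satisfied.

Valid — all requirements satisfied.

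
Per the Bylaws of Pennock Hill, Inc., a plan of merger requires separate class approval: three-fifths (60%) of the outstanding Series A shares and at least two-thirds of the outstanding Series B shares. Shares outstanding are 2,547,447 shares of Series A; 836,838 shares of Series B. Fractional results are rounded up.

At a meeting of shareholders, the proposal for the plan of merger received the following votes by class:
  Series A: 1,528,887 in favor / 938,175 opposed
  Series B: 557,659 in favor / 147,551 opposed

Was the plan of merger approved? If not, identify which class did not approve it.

Not approved — the Series B shares did not give the required vote.

Series A: 3/5 of 2547447 = 1528468.20, rounded up to 1528469; 1,528,469 required, 1,528,887 in favor — approved.
Series B: 2/3 of 836838 = 557892; 557,892 required, 557,659 in favor — not approved.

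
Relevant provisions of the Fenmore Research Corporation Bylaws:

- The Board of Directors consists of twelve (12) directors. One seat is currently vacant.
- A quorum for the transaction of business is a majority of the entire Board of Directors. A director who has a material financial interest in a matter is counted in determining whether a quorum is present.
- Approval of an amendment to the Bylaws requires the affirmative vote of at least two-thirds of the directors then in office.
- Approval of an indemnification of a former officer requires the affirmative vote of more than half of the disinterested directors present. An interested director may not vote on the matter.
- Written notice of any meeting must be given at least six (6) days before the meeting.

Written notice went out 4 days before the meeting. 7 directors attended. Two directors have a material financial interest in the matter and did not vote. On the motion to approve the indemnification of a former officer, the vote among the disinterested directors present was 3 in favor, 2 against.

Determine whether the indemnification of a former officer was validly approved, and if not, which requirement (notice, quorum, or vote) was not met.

Notice: 4 days given; 6 required (4 < 6). Not satisfied.
Quorum: 7 present (interested directors count toward quorum); quorum is 7. Satisfied.
Vote: the indemnification of a former officer requires a majority of the disinterested directors present (7 − 2 = 5). A majority of 5 is 3, so 3 affirmative votes are needed; 3 voted in favor. Satisfied.

Invalid — notice requirement not satisfied.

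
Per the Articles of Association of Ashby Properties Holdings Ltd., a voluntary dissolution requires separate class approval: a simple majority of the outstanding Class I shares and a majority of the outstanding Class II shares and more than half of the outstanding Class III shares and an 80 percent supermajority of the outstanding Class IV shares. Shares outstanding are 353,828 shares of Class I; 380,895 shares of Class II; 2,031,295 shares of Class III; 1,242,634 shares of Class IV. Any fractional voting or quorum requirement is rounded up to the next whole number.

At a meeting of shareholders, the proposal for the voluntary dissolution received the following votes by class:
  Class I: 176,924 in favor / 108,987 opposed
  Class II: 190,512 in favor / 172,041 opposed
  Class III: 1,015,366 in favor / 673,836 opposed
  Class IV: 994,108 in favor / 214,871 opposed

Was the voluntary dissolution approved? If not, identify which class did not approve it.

Not approved — the Class III shares did not give the required vote.

Class I: a majority of 353828 is 176915; 176,915 required, 176,924 in favor — approved.
Class II: a majority of 380895 is 190448; 190,448 required, 190,512 in favor — approved.
Class III: a majority of 2031295 is 1015648; 1,015,648 required, 1,015,366 in favor — not approved.
Class IV: 4/5 of 1242634 = 994107.20, rounded up to 994108; 994,108 required, 994,108 in favor — approved.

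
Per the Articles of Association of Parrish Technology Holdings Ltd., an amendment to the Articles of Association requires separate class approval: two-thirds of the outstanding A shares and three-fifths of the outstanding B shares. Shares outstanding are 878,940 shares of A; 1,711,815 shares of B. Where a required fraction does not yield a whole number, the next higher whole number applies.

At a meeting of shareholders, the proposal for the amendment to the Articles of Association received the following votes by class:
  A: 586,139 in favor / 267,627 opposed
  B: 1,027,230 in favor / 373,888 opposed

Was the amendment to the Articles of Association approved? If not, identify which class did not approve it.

Approved — every class gave the required vote.

A: 2/3 of 878940 = 585960; 585,960 required, 586,139 in favor — approved.
B: 3/5 of 1711815 = 1027089; 1,027,089 required, 1,027,230 in favor — approved.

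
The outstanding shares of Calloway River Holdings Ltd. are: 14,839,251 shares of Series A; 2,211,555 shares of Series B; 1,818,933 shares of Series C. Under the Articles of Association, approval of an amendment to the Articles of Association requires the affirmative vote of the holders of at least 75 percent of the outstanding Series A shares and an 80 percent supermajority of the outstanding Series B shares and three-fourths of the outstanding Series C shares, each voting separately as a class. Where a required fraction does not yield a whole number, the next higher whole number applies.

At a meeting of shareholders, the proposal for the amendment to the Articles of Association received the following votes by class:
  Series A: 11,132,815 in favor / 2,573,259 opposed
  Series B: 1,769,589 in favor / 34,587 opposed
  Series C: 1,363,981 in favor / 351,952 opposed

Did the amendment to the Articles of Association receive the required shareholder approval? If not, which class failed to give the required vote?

Not approved — the Series C shares did not give the required vote.

Series A: 3/4 of 14839251 = 11129438.25, rounded up to 11129439; 11,129,439 required, 11,132,815 in favor — approved.
Series B: 4/5 of 2211555 = 1769244; 1,769,244 required, 1,769,589 in favor — approved.
Series C: 3/4 of 1818933 = 1364199.75, rounded up to 1364200; 1,364,200 required, 1,363,981 in favor — not approved.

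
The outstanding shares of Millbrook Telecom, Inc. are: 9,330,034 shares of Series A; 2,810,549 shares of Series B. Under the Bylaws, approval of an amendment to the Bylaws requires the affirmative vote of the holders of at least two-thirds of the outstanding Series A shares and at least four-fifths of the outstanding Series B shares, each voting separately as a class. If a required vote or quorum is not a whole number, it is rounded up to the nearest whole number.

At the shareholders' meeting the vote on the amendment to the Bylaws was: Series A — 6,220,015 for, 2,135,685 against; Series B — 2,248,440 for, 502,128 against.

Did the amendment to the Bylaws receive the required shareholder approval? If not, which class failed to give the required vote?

Not approved — the Series A shares did not give the required vote.

Series A: 2/3 of 9330034 = 6220022.67, rounded up to 6220023; 6,220,023 required, 6,220,015 in favor — not approved.
Series B: 4/5 of 2810549 = 2248439.20, rounded up to 2248440; 2,248,440 required, 2,248,440 in favor — approved.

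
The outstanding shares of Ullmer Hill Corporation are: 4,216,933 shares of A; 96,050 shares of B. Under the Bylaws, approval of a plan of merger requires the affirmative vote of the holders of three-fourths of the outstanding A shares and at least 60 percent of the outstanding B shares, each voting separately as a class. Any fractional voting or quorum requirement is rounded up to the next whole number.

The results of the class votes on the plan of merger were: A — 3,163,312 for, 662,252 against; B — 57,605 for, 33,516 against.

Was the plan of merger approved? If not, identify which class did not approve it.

Not approved — the B shares did not give the required vote.

A: 3/4 of 4216933 = 3162699.75, rounded up to 3162700; 3,162,700 required, 3,163,312 in favor — approved.
B: 3/5 of 96050 = 57630; 57,630 required, 57,605 in favor — not approved.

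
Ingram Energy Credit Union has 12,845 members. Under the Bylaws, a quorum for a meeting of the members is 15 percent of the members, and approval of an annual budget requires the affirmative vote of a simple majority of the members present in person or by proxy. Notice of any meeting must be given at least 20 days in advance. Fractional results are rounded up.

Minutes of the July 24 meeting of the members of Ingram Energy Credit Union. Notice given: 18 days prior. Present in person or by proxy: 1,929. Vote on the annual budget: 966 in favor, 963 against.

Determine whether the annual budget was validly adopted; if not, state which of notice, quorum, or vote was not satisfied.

Notice: 18 days given; 20 required. Not satisfied.
Quorum: 15% of 12,845 = 1,926.75, rounded up to 1,927; 1,929 present. Satisfied.
Vote: requires a majority of those present (1,929); a majority of 1929 is 965, so 965 needed; 966 in favor. Satisfied.

Invalid — notice requirement not satisfied.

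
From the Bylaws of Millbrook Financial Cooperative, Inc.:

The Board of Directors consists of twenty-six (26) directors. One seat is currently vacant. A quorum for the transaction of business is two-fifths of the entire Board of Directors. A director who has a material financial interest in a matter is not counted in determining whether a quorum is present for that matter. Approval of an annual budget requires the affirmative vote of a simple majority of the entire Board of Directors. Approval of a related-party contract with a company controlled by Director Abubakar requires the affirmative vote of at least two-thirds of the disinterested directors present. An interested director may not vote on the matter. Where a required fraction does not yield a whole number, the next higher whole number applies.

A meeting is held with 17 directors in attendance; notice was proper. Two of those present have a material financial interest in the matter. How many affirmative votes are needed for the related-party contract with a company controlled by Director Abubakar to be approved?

10

The related-party contract with a company controlled by Director Abubakar requires two-thirds of the disinterested directors present (17 − 2 = 15).
2/3 of 15 = 10.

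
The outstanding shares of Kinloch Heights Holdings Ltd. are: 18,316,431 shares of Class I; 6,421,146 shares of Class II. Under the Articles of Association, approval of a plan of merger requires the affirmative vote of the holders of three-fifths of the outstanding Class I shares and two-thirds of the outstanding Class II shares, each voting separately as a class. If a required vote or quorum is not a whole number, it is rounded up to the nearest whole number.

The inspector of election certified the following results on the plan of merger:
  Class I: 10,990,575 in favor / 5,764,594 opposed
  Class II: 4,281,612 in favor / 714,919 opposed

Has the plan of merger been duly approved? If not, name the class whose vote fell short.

Class I: 3/5 of 18316431 = 10989858.60, rounded up to 10989859; 10,989,859 required, 10,990,575 in favor — approved.
Class II: 2/3 of 6421146 = 4280764; 4,280,764 required, 4,281,612 in favor — approved.

Approved — every class gave the required vote.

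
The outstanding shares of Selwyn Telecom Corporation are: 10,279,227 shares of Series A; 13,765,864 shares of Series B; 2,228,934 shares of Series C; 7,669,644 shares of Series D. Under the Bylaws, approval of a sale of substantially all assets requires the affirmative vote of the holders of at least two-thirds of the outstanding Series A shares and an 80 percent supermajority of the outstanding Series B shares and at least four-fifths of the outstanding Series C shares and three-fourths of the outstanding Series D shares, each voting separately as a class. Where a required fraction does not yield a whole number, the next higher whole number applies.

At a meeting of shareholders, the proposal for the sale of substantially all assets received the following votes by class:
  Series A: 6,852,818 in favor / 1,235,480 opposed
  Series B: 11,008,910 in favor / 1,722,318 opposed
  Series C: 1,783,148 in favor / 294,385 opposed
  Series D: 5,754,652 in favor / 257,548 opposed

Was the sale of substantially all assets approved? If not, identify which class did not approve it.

Not approved — the Series B shares did not give the required vote.

Series A: 2/3 of 10279227 = 6852818; 6,852,818 required, 6,852,818 in favor — approved.
Series B: 4/5 of 13765864 = 11012691.20, rounded up to 11012692; 11,012,692 required, 11,008,910 in favor — not approved.
Series C: 4/5 of 2228934 = 1783147.20, rounded up to 1783148; 1,783,148 required, 1,783,148 in favor — approved.
Series D: 3/4 of 7669644 = 5752233; 5,752,233 required, 5,754,652 in favor — approved.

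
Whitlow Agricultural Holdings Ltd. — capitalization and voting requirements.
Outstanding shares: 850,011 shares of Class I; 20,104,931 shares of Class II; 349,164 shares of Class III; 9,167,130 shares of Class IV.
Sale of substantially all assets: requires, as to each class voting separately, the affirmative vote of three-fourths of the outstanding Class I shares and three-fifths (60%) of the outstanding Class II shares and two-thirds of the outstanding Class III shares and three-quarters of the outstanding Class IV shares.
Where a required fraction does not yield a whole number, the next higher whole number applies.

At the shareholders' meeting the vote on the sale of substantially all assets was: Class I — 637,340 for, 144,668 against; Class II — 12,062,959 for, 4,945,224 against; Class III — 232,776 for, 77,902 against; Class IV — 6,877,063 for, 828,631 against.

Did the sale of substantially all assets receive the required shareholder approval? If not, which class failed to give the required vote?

Not approved — the Class I shares did not give the required vote.

Class I: 3/4 of 850011 = 637508.25, rounded up to 637509; 637,509 required, 637,340 in favor — not approved.
Class II: 3/5 of 20104931 = 12062958.60, rounded up to 12062959; 12,062,959 required, 12,062,959 in favor — approved.
Class III: 2/3 of 349164 = 232776; 232,776 required, 232,776 in favor — approved.
Class IV: 3/4 of 9167130 = 6875347.50, rounded up to 6875348; 6,875,348 required, 6,877,063 in favor — approved.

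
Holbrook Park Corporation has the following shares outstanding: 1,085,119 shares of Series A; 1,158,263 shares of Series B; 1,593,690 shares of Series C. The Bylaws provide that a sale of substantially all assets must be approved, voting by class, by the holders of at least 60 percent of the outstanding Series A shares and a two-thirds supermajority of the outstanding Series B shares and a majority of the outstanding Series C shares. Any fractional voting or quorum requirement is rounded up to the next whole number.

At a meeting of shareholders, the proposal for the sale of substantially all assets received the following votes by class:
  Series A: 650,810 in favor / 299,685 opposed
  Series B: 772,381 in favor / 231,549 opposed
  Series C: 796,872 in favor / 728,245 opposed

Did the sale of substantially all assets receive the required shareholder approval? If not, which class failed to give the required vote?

Series A: 3/5 of 1085119 = 651071.40, rounded up to 651072; 651,072 required, 650,810 in favor — not approved.
Series B: 2/3 of 1158263 = 772175.33, rounded up to 772176; 772,176 required, 772,381 in favor — approved.
Series C: a majority of 1593690 is 796846; 796,846 required, 796,872 in favor — approved.

Not approved — the Series A shares did not give the required vote.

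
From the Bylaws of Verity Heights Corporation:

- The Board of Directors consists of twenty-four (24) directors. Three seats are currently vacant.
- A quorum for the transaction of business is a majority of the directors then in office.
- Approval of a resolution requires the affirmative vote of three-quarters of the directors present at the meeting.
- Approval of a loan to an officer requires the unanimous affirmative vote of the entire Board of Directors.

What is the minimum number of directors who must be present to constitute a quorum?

11

A majority of 21 is 11.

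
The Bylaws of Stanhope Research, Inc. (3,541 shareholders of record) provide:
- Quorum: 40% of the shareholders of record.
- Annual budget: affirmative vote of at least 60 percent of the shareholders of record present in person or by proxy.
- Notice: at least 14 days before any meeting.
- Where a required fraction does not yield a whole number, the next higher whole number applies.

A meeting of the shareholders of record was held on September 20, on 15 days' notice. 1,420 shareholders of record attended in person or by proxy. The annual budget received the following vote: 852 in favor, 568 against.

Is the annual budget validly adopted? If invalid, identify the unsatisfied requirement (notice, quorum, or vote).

Valid — all requirements satisfied.

Notice: 15 days given; 14 required. Satisfied.
Quorum: 40% of 3,541 = 1,416.40, rounded up to 1,417; 1,420 present. Satisfied.
Vote: requires three-fifths of those present (1,420); 3/5 of 1420 = 852, so 852 needed; 852 in favor. Satisfied.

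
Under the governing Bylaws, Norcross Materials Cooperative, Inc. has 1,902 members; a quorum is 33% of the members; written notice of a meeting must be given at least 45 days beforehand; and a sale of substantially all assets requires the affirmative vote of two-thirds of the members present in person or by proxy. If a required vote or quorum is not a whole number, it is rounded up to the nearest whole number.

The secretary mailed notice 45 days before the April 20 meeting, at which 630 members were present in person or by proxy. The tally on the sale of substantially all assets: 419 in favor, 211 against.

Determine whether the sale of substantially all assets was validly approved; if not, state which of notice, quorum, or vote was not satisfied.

Notice: 45 days given; 45 required. Satisfied.
Quorum: 33% of 1,902 = 627.66, rounded up to 628; 630 present. Satisfied.
Vote: requires two-thirds of those present (630); 2/3 of 630 = 420, so 420 needed; 419 in favor. Not satisfied.

Invalid — vote requirement not satisfied.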